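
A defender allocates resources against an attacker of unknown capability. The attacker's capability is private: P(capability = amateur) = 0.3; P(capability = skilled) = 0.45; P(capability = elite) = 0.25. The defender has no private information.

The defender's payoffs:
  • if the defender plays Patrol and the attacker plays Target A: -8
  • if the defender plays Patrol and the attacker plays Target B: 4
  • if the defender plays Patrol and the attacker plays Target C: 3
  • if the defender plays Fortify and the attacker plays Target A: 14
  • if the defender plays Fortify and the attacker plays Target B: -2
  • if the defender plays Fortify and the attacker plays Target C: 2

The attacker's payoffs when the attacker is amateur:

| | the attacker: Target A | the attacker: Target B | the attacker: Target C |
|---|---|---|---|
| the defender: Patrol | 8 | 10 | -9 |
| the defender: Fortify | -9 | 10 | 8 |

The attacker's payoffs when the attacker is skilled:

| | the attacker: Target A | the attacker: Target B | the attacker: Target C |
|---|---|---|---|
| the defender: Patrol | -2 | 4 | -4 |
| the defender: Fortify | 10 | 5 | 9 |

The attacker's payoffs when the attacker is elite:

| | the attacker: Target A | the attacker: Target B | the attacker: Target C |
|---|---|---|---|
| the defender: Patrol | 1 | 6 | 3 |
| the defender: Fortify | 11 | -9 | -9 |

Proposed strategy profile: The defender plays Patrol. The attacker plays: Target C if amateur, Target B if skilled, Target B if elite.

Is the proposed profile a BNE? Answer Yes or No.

A profile is a BNE iff every type of every player is best-responding given beliefs about the other side.
The defender plays Patrol: E[Patrol] = 0.3·(3) + 0.45·(4) + 0.25·(4) = 3.7; E[Fortify] = -0.8. Best-responding. ✓
The attacker (capability amateur), facing Patrol: Target A gives 8, Target B gives 10, Target C gives -9. Proposed Target C is not best — profitable deviation exists. ✗
The attacker (capability skilled), facing Patrol: Target A gives -2, Target B gives 4, Target C gives -4. Proposed Target B is best. ✓
The attacker (capability elite), facing Patrol: Target A gives 1, Target B gives 6, Target C gives 3. Proposed Target B is best. ✓

No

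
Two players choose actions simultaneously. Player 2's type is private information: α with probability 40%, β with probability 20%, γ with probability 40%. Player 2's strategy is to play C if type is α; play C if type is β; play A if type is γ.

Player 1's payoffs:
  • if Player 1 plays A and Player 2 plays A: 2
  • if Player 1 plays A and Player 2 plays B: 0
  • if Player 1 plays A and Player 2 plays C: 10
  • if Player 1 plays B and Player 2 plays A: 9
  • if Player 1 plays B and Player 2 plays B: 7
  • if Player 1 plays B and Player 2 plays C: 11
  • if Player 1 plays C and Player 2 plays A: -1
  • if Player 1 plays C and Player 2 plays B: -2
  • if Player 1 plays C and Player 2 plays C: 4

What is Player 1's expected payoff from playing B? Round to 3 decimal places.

Take the expectation over Player 2's type, weighting each type's action by its prior probability.
E[B] = 0.4·11 + 0.2·11 + 0.4·9 = 4.4 + 2.2 + 3.6 = 10.2

10.200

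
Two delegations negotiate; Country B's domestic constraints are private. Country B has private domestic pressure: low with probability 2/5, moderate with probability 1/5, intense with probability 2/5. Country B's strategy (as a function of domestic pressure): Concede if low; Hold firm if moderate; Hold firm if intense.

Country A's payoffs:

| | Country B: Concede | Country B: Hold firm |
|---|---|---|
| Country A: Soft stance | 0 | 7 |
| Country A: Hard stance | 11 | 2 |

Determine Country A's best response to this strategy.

Hard stance

Compute Country A's expected payoff for each action, taking the expectation over Country B's type.
E[Soft stance] = 2/5·(0) + 1/5·(7) + 2/5·(7) = 21/5
E[Hard stance] = 2/5·(11) + 1/5·(2) + 2/5·(2) = 28/5
Best response: Hard stance (28/5 is the largest).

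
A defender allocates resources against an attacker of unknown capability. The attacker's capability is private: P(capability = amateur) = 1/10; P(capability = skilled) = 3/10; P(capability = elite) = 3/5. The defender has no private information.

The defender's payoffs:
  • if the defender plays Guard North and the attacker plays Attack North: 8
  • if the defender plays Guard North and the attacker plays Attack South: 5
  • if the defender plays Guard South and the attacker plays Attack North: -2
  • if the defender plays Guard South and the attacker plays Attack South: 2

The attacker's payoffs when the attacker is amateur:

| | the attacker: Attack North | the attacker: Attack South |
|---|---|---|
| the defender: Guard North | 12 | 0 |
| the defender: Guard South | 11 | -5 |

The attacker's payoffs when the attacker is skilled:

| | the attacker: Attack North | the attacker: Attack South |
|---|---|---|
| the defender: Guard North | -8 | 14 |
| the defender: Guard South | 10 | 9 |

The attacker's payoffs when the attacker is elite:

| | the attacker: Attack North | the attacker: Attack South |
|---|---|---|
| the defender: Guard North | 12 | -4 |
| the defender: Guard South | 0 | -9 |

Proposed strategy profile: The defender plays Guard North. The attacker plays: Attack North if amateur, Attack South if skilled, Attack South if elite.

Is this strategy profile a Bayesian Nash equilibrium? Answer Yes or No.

No

The defender plays Guard North: E[Guard North] = 1/10·(8) + 3/10·(5) + 3/5·(5) = 53/10; E[Guard South] = 8/5. Best-responding. ✓
The attacker (capability amateur), facing Guard North: Attack North gives 12, Attack South gives 0. Proposed Attack North is best. ✓
The attacker (capability skilled), facing Guard North: Attack North gives -8, Attack South gives 14. Proposed Attack South is best. ✓
The attacker (capability elite), facing Guard North: Attack North gives 12, Attack South gives -4. Proposed Attack South is not best — profitable deviation exists. ✗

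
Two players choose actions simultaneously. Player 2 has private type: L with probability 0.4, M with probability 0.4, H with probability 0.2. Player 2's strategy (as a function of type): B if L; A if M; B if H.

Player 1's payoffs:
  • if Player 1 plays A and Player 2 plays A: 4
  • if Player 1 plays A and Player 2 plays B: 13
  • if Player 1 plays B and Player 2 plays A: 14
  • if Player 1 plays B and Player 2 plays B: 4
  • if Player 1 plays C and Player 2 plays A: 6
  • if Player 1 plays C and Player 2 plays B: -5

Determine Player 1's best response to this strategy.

A

Compute Player 1's expected payoff for each action, taking the expectation over Player 2's type.
E[A] = 0.4·(13) + 0.4·(4) + 0.2·(13) = 9.4
E[B] = 0.4·(4) + 0.4·(14) + 0.2·(4) = 8
E[C] = 0.4·(-5) + 0.4·(6) + 0.2·(-5) = -0.6
Best response: A (9.4 is the largest).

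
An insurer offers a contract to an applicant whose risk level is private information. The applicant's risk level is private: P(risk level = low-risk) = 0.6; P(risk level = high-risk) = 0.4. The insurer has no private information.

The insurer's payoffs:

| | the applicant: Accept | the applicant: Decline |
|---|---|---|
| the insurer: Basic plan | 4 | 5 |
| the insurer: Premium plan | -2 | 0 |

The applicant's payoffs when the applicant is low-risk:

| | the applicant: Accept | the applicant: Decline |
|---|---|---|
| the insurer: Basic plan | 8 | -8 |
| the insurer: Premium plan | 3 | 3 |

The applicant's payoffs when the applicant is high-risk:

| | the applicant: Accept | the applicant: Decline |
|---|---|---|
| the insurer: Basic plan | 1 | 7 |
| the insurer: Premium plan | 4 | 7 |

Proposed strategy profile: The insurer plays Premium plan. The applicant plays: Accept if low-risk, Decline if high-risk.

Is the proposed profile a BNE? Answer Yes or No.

The insurer plays Premium plan: E[Premium plan] = 0.6·(-2) + 0.4·(0) = -1.2; E[Basic plan] = 4.4. Not best-responding. ✗
The applicant (risk level low-risk), facing Premium plan: Accept gives 3, Decline gives 3. Proposed Accept is best. ✓
The applicant (risk level high-risk), facing Premium plan: Accept gives 4, Decline gives 7. Proposed Decline is best. ✓

No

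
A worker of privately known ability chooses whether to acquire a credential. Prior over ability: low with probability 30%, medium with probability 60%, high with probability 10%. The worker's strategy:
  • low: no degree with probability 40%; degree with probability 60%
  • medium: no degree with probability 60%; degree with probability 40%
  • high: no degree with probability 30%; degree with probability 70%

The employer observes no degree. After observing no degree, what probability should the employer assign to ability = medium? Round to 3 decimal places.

0.706

P(no degree) = 0.3·0.4 + 0.6·0.6 + 0.1·0.3 = 0.51
P(medium | no degree) = (0.6·0.6) / 0.51 = 0.36 / 0.51 = 0.705882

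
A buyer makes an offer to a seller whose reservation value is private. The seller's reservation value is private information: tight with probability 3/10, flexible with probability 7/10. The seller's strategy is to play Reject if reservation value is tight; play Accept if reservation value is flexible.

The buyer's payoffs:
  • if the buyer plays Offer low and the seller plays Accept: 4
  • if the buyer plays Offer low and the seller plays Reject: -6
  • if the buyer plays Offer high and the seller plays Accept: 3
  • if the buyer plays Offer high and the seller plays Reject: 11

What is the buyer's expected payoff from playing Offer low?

E[Offer low] = 3/10·(-6) + 7/10·4 = (-9/5) + 14/5 = 1

1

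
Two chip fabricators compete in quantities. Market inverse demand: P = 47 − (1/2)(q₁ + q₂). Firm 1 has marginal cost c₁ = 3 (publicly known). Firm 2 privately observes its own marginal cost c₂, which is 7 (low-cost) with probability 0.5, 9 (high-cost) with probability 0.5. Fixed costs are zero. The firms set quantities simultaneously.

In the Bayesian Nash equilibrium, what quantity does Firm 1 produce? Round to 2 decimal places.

Type-c best response for Firm 2: q₂(c) = (47 − c) − q₁/2.
Firm 1 maximizes expected profit; its first-order condition is 47 − q₁ − (1/2)E[q₂] − 3 = 0.
Substituting E[q₂] and solving: E[c₂] = 8, so q₁ = (47 − 2·3 + 8)/(3/2) = 32.6667.

32.67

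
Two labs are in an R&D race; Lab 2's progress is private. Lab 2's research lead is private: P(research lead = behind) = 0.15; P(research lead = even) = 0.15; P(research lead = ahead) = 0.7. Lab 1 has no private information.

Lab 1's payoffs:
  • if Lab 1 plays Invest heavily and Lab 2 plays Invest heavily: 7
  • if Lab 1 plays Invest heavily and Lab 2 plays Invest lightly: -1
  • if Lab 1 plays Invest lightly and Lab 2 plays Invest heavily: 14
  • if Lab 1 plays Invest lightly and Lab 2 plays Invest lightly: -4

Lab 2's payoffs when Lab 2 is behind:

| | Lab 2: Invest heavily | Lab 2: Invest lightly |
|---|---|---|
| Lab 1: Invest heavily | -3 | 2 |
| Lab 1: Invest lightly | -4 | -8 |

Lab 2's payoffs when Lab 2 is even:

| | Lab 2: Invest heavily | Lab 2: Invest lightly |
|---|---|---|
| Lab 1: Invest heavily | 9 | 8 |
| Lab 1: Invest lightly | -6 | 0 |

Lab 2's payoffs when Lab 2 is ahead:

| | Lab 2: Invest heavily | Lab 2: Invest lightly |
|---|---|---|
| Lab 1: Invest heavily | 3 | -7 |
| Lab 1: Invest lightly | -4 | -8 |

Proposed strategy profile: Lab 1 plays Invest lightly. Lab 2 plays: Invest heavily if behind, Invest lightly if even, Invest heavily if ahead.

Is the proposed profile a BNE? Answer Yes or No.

Lab 1 plays Invest lightly: E[Invest lightly] = 0.15·(14) + 0.15·(-4) + 0.7·(14) = 11.3; E[Invest heavily] = 5.8. Best-responding. ✓
Lab 2 (research lead behind), facing Invest lightly: Invest heavily gives -4, Invest lightly gives -8. Proposed Invest heavily is best. ✓
Lab 2 (research lead even), facing Invest lightly: Invest heavily gives -6, Invest lightly gives 0. Proposed Invest lightly is best. ✓
Lab 2 (research lead ahead), facing Invest lightly: Invest heavily gives -4, Invest lightly gives -8. Proposed Invest heavily is best. ✓

Yes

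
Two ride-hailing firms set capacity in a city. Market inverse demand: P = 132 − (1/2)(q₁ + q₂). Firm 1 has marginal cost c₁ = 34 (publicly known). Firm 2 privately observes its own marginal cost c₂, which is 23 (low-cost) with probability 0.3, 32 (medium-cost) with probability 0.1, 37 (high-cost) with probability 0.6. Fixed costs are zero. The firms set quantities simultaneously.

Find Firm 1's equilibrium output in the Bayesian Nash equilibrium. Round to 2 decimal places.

64.20

Each type of Firm 2 best-responds to q₁; Firm 1 best-responds to the expected q₂ over Firm 2's types.
Firm 2 with cost c maximizes (132 − (1/2)(q₁+q₂) − c)·q₂, giving q₂(c) = (132 − c − (1/2)q₁).
E[c₂] = 0.3·23 + 0.1·32 + 0.6·37 = 32.3
Firm 1's FOC against E[q₂] yields q₁ = (132 − 2·34 + E[c₂])/(3/2) = (132 − 68 + 32.3)/(3/2) = 64.2.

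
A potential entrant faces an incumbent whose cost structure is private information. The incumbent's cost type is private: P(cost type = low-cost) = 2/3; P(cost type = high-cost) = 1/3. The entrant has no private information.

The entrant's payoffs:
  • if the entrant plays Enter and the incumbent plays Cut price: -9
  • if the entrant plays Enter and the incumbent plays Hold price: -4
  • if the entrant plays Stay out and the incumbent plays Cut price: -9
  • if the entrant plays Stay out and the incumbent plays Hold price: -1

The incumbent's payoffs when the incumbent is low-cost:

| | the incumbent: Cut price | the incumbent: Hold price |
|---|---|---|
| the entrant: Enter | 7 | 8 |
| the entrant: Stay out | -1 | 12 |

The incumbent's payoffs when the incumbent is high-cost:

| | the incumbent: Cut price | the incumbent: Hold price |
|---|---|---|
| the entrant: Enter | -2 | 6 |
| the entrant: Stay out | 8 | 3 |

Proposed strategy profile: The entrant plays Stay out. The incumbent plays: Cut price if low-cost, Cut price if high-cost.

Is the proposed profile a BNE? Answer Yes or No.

No

The entrant plays Stay out: E[Stay out] = 2/3·(-9) + 1/3·(-9) = -9; E[Enter] = -9. Best-responding. ✓
The incumbent (cost type low-cost), facing Stay out: Cut price gives -1, Hold price gives 12. Proposed Cut price is not best — profitable deviation exists. ✗
The incumbent (cost type high-cost), facing Stay out: Cut price gives 8, Hold price gives 3. Proposed Cut price is best. ✓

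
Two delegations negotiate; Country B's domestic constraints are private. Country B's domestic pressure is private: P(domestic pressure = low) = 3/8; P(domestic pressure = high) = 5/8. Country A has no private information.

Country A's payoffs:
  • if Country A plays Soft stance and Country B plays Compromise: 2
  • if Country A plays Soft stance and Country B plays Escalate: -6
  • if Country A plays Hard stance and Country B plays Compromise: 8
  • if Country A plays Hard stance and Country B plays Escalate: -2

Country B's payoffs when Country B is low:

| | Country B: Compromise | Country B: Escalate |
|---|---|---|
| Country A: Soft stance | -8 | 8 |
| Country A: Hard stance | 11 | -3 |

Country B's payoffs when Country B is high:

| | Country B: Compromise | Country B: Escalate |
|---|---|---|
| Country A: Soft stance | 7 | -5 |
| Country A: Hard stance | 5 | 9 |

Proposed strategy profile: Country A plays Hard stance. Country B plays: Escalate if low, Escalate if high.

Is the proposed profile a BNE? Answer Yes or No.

Country A plays Hard stance: E[Hard stance] = 3/8·(-2) + 5/8·(-2) = -2; E[Soft stance] = -6. Best-responding. ✓
Country B (domestic pressure low), facing Hard stance: Compromise gives 11, Escalate gives -3. Proposed Escalate is not best — profitable deviation exists. ✗
Country B (domestic pressure high), facing Hard stance: Compromise gives 5, Escalate gives 9. Proposed Escalate is best. ✓

No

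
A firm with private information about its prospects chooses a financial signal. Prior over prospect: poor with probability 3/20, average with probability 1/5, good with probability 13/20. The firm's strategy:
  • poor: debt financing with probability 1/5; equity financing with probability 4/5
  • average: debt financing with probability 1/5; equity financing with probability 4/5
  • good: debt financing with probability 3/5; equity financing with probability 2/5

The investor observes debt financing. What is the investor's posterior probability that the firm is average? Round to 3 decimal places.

0.087

P(debt financing) = (3/20)·(1/5) + (1/5)·(1/5) + (13/20)·(3/5) = 23/50
P(average | debt financing) = ((1/5)·(1/5)) / (23/50) = (1/25) / (23/50) = 2/23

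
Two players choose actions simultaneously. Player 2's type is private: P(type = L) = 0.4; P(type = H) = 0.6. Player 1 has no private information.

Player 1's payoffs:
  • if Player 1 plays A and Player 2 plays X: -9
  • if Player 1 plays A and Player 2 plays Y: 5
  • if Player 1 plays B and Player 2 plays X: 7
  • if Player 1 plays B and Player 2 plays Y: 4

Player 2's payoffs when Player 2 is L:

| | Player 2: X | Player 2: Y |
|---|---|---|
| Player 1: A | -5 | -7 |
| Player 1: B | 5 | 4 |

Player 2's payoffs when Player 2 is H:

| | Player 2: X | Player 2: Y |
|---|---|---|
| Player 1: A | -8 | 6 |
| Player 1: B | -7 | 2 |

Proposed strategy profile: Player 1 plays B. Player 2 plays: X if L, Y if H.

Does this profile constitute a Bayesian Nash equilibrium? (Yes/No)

Yes

A profile is a BNE iff every type of every player is best-responding given beliefs about the other side.
Player 1 plays B: E[B] = 0.4·(7) + 0.6·(4) = 5.2; E[A] = -0.6. Best-responding. ✓
Player 2 (type L), facing B: X gives 5, Y gives 4. Proposed X is best. ✓
Player 2 (type H), facing B: X gives -7, Y gives 2. Proposed Y is best. ✓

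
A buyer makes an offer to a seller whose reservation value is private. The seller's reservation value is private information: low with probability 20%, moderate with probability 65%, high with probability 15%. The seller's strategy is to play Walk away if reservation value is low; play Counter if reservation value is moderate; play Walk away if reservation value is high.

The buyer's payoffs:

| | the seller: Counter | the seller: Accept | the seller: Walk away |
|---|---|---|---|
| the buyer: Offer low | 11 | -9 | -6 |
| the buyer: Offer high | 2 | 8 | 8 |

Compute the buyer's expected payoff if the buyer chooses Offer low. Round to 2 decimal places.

5.05

E[Offer low] = 0.2·(-6) + 0.65·11 + 0.15·(-6) = (-1.2) + 7.15 + (-0.9) = 5.05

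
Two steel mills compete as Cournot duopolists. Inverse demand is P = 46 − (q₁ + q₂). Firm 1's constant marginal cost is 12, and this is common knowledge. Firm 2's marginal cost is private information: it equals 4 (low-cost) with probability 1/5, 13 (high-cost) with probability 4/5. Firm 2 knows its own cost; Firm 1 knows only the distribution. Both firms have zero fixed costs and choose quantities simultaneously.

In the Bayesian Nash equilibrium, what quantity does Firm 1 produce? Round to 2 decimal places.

11.07

Each type of Firm 2 best-responds to q₁; Firm 1 best-responds to the expected q₂ over Firm 2's types.
Firm 2 with cost c maximizes (46 − (q₁+q₂) − c)·q₂, giving q₂(c) = (46 − c − q₁)/2.
E[c₂] = 1/5·4 + 4/5·13 = 11.2
Firm 1's FOC against E[q₂] yields q₁ = (46 − 2·12 + E[c₂])/3 = (46 − 24 + 11.2)/3 = 11.0667.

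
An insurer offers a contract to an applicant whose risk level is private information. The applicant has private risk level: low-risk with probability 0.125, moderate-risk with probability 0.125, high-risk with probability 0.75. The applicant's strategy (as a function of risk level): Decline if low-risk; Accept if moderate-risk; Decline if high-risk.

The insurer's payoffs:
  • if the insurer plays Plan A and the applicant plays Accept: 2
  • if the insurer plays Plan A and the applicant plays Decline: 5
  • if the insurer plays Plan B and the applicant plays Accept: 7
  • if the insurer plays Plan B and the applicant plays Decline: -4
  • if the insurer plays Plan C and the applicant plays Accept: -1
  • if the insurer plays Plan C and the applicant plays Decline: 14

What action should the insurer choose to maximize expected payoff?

E[Plan A] = 0.125·(5) + 0.125·(2) + 0.75·(5) = 4.625
E[Plan B] = 0.125·(-4) + 0.125·(7) + 0.75·(-4) = -2.625
E[Plan C] = 0.125·(14) + 0.125·(-1) + 0.75·(14) = 12.125
Best response: Plan C (12.125 is the largest).

Plan C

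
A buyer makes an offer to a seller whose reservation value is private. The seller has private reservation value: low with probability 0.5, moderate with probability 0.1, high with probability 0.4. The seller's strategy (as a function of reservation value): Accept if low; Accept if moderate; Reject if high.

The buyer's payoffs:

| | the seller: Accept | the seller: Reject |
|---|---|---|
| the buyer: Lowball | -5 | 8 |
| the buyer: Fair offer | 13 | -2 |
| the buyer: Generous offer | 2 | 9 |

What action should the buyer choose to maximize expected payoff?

Fair offer

E[Lowball] = 0.5·(-5) + 0.1·(-5) + 0.4·(8) = 0.2
E[Fair offer] = 0.5·(13) + 0.1·(13) + 0.4·(-2) = 7
E[Generous offer] = 0.5·(2) + 0.1·(2) + 0.4·(9) = 4.8
Best response: Fair offer (7 is the largest).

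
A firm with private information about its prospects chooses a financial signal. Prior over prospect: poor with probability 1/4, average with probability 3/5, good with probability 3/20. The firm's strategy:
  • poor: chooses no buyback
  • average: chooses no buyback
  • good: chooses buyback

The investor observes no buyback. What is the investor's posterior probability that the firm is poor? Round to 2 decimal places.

0.29

P(no buyback) = (1/4)·1 + (3/5)·1 + (3/20)·0 = 17/20
P(poor | no buyback) = ((1/4)·1) / (17/20) = (1/4) / (17/20) = 5/17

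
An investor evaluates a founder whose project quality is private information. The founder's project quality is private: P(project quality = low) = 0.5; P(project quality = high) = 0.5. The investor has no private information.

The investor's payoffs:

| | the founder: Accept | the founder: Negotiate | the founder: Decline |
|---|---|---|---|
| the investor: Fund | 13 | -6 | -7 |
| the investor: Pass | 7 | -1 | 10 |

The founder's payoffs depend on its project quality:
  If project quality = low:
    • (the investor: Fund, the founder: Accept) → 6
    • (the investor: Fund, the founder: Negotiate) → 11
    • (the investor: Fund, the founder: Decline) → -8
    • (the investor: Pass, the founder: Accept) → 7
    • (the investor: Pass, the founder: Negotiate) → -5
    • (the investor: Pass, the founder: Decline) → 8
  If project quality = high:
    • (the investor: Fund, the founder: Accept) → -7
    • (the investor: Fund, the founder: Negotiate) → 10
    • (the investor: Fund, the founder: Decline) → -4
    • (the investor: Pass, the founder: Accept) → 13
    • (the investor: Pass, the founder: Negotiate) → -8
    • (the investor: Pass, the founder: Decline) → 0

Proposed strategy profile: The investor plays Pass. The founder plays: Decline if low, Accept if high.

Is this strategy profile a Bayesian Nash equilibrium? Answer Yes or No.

The investor plays Pass: E[Pass] = 0.5·(10) + 0.5·(7) = 8.5; E[Fund] = 3. Best-responding. ✓
The founder (project quality low), facing Pass: Accept gives 7, Negotiate gives -5, Decline gives 8. Proposed Decline is best. ✓
The founder (project quality high), facing Pass: Accept gives 13, Negotiate gives -8, Decline gives 0. Proposed Accept is best. ✓

Yes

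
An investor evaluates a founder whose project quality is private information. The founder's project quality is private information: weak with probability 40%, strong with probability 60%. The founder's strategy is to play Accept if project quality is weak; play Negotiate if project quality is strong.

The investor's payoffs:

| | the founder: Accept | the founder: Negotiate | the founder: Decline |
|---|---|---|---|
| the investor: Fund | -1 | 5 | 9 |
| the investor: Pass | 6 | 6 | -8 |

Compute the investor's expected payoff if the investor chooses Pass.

6

E[Pass] = 0.4·6 + 0.6·6 = 2.4 + 3.6 = 6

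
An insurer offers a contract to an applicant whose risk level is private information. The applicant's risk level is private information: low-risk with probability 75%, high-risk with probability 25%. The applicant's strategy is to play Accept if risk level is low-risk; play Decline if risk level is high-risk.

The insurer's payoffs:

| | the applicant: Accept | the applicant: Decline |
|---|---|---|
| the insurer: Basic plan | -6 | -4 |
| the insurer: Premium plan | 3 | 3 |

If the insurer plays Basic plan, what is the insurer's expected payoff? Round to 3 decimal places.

-5.500

E[Basic plan] = 0.75·(-6) + 0.25·(-4) = (-4.5) + (-1) = -5.5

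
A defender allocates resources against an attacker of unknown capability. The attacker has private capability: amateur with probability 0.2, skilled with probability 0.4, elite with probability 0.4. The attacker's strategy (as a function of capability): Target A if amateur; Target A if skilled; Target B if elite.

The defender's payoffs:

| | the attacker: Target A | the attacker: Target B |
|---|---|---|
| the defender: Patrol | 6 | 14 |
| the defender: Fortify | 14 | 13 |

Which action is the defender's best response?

Fortify

E[Patrol] = 0.2·(6) + 0.4·(6) + 0.4·(14) = 9.2
E[Fortify] = 0.2·(14) + 0.4·(14) + 0.4·(13) = 13.6
Best response: Fortify (13.6 is the largest).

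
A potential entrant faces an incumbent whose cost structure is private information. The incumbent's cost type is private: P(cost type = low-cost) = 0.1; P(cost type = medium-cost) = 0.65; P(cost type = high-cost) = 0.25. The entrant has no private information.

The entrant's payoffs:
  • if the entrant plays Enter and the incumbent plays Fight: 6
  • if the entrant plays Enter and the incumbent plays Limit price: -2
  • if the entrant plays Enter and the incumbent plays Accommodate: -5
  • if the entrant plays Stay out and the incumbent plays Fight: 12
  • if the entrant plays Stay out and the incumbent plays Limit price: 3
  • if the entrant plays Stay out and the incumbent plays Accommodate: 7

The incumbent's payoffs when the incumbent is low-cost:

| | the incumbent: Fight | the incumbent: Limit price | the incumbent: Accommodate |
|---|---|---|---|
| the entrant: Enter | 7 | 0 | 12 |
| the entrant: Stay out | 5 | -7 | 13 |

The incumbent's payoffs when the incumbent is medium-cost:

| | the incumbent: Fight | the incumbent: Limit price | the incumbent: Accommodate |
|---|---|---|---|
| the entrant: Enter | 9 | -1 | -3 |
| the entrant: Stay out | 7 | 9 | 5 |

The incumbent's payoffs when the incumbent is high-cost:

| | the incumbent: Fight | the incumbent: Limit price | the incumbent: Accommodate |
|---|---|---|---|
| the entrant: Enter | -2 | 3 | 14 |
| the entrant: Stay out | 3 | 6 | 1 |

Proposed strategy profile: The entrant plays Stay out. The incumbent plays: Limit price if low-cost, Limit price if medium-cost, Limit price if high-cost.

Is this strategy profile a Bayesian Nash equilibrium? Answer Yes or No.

The entrant plays Stay out: E[Stay out] = 0.1·(3) + 0.65·(3) + 0.25·(3) = 3; E[Enter] = -2. Best-responding. ✓
The incumbent (cost type low-cost), facing Stay out: Fight gives 5, Limit price gives -7, Accommodate gives 13. Proposed Limit price is not best — profitable deviation exists. ✗
The incumbent (cost type medium-cost), facing Stay out: Fight gives 7, Limit price gives 9, Accommodate gives 5. Proposed Limit price is best. ✓
The incumbent (cost type high-cost), facing Stay out: Fight gives 3, Limit price gives 6, Accommodate gives 1. Proposed Limit price is best. ✓

No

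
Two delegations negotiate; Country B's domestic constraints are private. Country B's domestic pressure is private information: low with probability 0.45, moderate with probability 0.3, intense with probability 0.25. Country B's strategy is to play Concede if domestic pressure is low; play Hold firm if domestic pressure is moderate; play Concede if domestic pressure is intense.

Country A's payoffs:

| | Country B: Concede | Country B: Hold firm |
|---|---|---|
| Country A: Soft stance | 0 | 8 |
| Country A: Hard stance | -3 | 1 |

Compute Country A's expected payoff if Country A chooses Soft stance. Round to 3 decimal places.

2.400

E[Soft stance] = 0.45·0 + 0.3·8 + 0.25·0 = 0 + 2.4 + 0 = 2.4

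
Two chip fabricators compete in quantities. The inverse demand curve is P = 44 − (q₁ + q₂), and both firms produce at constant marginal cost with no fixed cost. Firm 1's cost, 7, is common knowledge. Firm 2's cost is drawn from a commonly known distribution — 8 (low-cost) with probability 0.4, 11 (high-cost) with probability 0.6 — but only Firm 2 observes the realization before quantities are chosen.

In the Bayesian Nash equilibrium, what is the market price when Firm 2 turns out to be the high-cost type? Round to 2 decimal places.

20.87

Firm 2 with cost c maximizes (44 − (q₁+q₂) − c)·q₂, giving q₂(c) = (44 − c − q₁)/2.
E[c₂] = 0.4·8 + 0.6·11 = 9.8
Firm 1's FOC against E[q₂] yields q₁ = (44 − 2·7 + E[c₂])/3 = (44 − 14 + 9.8)/3 = 13.2667.
q₂(high-cost) = 9.86667, so P = 44 − (13.2667 + 9.86667) = 20.8667.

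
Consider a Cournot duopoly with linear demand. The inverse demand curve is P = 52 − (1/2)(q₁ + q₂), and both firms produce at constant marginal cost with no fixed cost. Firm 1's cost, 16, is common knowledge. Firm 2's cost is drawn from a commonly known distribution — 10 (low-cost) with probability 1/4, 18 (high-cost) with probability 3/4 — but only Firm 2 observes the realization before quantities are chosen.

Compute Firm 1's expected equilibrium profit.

Type-c best response for Firm 2: q₂(c) = (52 − c) − q₁/2.
Firm 1 maximizes expected profit; its first-order condition is 52 − q₁ − (1/2)E[q₂] − 16 = 0.
Substituting E[q₂] and solving: E[c₂] = 16, so q₁ = (52 − 2·16 + 16)/(3/2) = 24.
E[P] = 52 − (1/2)·(q₁ + E[q₂]) = 28; Firm 1's expected profit = (E[P] − 16)·q₁ = (28 − 16)·24 = 288.

288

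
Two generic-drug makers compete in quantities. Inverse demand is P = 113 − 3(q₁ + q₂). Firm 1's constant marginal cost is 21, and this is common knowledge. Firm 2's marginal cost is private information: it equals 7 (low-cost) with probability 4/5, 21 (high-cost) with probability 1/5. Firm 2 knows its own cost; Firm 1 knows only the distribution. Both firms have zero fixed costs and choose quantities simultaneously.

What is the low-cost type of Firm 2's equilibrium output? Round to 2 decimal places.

Type-c best response for Firm 2: q₂(c) = (113 − c)/6 − q₁/2.
Firm 1 maximizes expected profit; its first-order condition is 113 − 6q₁ − 3E[q₂] − 21 = 0.
Substituting E[q₂] and solving: E[c₂] = 9.8, so q₁ = (113 − 2·21 + 9.8)/9 = 8.97778.
q₂(low-cost) = (113 − 7 − 3·8.97778)/6 = 13.1778.

13.18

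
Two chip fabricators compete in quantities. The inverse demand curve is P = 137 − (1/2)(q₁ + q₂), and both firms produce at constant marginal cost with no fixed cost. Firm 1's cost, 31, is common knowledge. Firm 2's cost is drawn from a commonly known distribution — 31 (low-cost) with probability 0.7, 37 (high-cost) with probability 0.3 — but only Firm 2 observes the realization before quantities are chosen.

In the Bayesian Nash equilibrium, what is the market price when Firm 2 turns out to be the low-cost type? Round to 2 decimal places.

66.03

Each type of Firm 2 best-responds to q₁; Firm 1 best-responds to the expected q₂ over Firm 2's types.
Firm 2 with cost c maximizes (137 − (1/2)(q₁+q₂) − c)·q₂, giving q₂(c) = (137 − c − (1/2)q₁).
E[c₂] = 0.7·31 + 0.3·37 = 32.8
Firm 1's FOC against E[q₂] yields q₁ = (137 − 2·31 + E[c₂])/(3/2) = (137 − 62 + 32.8)/(3/2) = 71.8667.
q₂(low-cost) = 70.0667, so P = 137 − (1/2)·(71.8667 + 70.0667) = 66.0333.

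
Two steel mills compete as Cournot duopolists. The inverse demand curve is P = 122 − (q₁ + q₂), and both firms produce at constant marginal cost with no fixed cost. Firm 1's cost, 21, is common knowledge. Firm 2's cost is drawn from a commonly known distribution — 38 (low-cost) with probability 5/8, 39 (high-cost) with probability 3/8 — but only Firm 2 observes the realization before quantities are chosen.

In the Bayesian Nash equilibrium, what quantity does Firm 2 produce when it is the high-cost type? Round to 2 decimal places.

Type-c best response for Firm 2: q₂(c) = (122 − c)/2 − q₁/2.
Firm 1 maximizes expected profit; its first-order condition is 122 − 2q₁ − E[q₂] − 21 = 0.
Substituting E[q₂] and solving: E[c₂] = 38.375, so q₁ = (122 − 2·21 + 38.375)/3 = 39.4583.
q₂(high-cost) = (122 − 39 − 39.4583)/2 = 21.7708.

21.77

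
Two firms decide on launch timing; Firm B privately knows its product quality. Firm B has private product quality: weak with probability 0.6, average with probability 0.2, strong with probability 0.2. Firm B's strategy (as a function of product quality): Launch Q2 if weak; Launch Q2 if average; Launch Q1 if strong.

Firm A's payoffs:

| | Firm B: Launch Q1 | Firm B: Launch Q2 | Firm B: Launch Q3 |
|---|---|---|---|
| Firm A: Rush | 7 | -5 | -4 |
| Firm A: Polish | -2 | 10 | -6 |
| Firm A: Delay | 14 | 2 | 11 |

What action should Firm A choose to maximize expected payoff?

E[Rush] = 0.6·(-5) + 0.2·(-5) + 0.2·(7) = -2.6
E[Polish] = 0.6·(10) + 0.2·(10) + 0.2·(-2) = 7.6
E[Delay] = 0.6·(2) + 0.2·(2) + 0.2·(14) = 4.4
Best response: Polish (7.6 is the largest).

Polish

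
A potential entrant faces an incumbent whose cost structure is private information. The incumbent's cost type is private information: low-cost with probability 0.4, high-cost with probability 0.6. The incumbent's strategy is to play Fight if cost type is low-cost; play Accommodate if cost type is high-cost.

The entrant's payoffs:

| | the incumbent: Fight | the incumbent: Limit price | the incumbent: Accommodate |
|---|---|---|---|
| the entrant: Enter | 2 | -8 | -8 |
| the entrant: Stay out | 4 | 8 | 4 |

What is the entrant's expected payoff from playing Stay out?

E[Stay out] = 0.4·4 + 0.6·4 = 1.6 + 2.4 = 4

4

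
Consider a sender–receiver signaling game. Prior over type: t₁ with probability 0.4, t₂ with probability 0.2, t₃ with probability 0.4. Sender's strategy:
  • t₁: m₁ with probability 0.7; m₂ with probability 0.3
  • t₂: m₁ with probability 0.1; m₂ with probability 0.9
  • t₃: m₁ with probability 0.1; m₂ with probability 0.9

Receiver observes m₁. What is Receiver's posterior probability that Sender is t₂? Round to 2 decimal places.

0.06

P(m₁) = 0.4·0.7 + 0.2·0.1 + 0.4·0.1 = 0.34
P(t₂ | m₁) = (0.2·0.1) / 0.34 = 0.02 / 0.34 = 0.0588235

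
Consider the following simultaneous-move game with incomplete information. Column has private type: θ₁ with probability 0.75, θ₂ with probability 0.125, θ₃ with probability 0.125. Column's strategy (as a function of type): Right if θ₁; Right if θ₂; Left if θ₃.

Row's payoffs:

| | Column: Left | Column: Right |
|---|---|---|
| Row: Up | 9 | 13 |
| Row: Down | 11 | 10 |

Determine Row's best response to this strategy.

Up

E[Up] = 0.75·(13) + 0.125·(13) + 0.125·(9) = 12.5
E[Down] = 0.75·(10) + 0.125·(10) + 0.125·(11) = 10.125
Best response: Up (12.5 is the largest).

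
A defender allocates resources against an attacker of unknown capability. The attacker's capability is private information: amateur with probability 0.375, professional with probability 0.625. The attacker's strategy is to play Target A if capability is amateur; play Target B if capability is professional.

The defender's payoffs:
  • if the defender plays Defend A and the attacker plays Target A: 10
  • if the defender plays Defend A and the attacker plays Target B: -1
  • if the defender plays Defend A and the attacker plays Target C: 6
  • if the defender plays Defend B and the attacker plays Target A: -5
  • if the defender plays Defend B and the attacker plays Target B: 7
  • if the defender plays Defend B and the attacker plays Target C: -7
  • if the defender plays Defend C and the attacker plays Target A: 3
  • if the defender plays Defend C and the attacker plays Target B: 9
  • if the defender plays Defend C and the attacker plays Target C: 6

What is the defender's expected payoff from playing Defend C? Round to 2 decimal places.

6.75

E[Defend C] = 0.375·3 + 0.625·9 = 1.125 + 5.625 = 6.75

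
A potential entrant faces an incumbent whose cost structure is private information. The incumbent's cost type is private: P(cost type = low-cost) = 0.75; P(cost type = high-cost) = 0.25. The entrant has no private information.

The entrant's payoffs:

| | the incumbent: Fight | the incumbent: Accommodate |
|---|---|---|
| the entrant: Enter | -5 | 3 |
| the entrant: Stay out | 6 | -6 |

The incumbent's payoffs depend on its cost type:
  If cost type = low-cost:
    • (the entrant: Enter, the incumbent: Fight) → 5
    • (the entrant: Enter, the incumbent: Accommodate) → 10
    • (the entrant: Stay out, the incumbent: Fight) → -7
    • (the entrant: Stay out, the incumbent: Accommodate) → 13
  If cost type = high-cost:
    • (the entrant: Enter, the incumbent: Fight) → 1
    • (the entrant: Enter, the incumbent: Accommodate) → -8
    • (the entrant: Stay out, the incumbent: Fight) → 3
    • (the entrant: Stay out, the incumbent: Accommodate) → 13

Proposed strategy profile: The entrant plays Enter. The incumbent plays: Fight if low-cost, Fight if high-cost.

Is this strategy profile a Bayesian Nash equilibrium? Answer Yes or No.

No

The entrant plays Enter: E[Enter] = 0.75·(-5) + 0.25·(-5) = -5; E[Stay out] = 6. Not best-responding. ✗
The incumbent (cost type low-cost), facing Enter: Fight gives 5, Accommodate gives 10. Proposed Fight is not best — profitable deviation exists. ✗
The incumbent (cost type high-cost), facing Enter: Fight gives 1, Accommodate gives -8. Proposed Fight is best. ✓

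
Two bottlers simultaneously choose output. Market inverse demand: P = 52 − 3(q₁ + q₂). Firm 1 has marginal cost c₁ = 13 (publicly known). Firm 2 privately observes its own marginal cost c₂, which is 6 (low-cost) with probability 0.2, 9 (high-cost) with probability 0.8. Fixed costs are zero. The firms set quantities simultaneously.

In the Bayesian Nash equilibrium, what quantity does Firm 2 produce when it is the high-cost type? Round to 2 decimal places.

Firm 2 with cost c maximizes (52 − 3(q₁+q₂) − c)·q₂, giving q₂(c) = (52 − c − 3q₁)/6.
E[c₂] = 0.2·6 + 0.8·9 = 8.4
Firm 1's FOC against E[q₂] yields q₁ = (52 − 2·13 + E[c₂])/9 = (52 − 26 + 8.4)/9 = 3.82222.
q₂(high-cost) = (52 − 9 − 3·3.82222)/6 = 5.25556.

5.26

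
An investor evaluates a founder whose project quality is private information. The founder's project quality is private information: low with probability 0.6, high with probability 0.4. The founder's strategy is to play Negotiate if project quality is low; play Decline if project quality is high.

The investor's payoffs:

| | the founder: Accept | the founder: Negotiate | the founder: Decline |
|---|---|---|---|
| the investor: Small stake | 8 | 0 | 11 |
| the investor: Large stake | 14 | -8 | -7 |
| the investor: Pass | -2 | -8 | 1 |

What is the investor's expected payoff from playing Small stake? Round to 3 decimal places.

E[Small stake] = 0.6·0 + 0.4·11 = 0 + 4.4 = 4.4

4.400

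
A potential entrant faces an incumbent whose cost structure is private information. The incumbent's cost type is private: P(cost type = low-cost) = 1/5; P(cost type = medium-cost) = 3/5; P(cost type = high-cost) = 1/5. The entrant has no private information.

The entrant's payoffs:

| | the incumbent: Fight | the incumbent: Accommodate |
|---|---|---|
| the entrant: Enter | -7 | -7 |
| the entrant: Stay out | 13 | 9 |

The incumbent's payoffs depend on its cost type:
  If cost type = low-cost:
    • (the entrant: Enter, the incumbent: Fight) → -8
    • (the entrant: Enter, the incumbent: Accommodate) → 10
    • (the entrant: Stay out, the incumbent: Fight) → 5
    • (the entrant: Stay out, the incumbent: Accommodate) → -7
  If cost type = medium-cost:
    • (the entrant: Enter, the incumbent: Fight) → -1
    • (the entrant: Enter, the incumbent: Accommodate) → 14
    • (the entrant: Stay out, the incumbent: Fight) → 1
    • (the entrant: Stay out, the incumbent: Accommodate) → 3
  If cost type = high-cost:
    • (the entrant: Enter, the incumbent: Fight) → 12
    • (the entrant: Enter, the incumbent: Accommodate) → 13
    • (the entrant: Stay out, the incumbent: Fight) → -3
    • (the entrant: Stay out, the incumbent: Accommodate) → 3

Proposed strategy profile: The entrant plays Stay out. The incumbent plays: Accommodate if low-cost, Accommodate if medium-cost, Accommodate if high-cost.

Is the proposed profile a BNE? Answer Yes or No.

No

A profile is a BNE iff every type of every player is best-responding given beliefs about the other side.
The entrant plays Stay out: E[Stay out] = 1/5·(9) + 3/5·(9) + 1/5·(9) = 9; E[Enter] = -7. Best-responding. ✓
The incumbent (cost type low-cost), facing Stay out: Fight gives 5, Accommodate gives -7. Proposed Accommodate is not best — profitable deviation exists. ✗
The incumbent (cost type medium-cost), facing Stay out: Fight gives 1, Accommodate gives 3. Proposed Accommodate is best. ✓
The incumbent (cost type high-cost), facing Stay out: Fight gives -3, Accommodate gives 3. Proposed Accommodate is best. ✓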